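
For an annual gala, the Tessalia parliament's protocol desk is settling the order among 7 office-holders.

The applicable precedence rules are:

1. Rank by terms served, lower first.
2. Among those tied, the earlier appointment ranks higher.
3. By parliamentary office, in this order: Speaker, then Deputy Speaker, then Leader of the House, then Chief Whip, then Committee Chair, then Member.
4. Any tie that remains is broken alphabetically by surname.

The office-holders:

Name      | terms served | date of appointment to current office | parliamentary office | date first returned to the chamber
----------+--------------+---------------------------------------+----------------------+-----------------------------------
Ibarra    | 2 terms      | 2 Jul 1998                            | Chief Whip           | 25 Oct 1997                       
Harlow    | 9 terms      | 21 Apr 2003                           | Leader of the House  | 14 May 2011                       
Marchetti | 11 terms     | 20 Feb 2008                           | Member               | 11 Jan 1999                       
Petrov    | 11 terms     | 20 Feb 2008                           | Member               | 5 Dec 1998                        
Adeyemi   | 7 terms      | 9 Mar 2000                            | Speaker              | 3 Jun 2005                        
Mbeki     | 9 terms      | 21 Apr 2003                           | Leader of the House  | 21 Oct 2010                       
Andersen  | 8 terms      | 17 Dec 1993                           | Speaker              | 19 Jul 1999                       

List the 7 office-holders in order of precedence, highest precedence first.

By terms served (lower first): Ibarra (2 terms); then Adeyemi (7 terms); then Andersen (8 terms); then Harlow and Mbeki (both 9 terms); then Marchetti and Petrov (both 11 terms).
Harlow and Mbeki both have date of appointment to current office 21 Apr 2003, so the next rule applies.
Harlow and Mbeki are each Leader of the House, so the next rule applies.
Among Harlow and Mbeki, alphabetically by surname: Harlow before Mbeki.
Marchetti and Petrov both have date of appointment to current office 20 Feb 2008, so the next rule applies.
Marchetti and Petrov are each Member, so the next rule applies.
Among Marchetti and Petrov, alphabetically by surname: Marchetti before Petrov.
Full order: Ibarra, Adeyemi, Andersen, Harlow, Mbeki, Marchetti, Petrov.

Ibarra, Adeyemi, Andersen, Harlow, Mbeki, Marchetti, Petrov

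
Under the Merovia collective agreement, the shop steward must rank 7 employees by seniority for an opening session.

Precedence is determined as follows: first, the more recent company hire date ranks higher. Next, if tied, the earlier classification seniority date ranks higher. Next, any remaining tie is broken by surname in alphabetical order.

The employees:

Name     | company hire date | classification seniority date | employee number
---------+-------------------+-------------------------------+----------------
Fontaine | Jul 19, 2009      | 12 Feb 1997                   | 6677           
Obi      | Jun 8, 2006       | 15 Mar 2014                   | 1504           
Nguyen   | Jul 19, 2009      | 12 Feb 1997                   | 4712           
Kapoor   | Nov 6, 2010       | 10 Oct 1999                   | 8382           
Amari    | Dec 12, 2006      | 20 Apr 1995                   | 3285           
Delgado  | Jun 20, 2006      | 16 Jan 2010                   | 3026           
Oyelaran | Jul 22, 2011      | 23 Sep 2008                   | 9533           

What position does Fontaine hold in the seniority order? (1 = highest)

3

By company hire date (later first): Oyelaran (Jul 22, 2011); then Kapoor (Nov 6, 2010); then Fontaine and Nguyen (both Jul 19, 2009); then Amari (Dec 12, 2006); then Delgado (Jun 20, 2006); then Obi (Jun 8, 2006).
Fontaine and Nguyen both have classification seniority date 12 Feb 1997, so the next rule applies.
Among Fontaine and Nguyen, alphabetically by surname: Fontaine before Nguyen.
Order: Oyelaran, Kapoor, Fontaine, Nguyen, Amari, Delgado, Obi. So position 3.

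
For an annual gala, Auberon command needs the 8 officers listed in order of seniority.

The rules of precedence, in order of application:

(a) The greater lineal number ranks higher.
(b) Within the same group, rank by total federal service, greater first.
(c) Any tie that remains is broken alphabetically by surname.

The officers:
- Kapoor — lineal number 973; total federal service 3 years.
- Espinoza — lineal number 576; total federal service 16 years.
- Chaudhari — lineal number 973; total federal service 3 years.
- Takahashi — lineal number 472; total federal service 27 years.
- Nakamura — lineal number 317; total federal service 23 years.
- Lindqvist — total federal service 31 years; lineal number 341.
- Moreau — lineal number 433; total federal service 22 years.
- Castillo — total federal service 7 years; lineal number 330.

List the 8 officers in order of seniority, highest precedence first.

Chaudhari, Kapoor, Espinoza, Takahashi, Moreau, Lindqvist, Castillo, Nakamura

By lineal number (higher first): Chaudhari and Kapoor (both 973); then Espinoza (576); then Takahashi (472); then Moreau (433); then Lindqvist (341); then Castillo (330); then Nakamura (317).
Chaudhari and Kapoor both have total federal service 3 years, so the next rule applies.
Among Chaudhari and Kapoor, alphabetically by surname: Chaudhari before Kapoor.
Full order: Chaudhari, Kapoor, Espinoza, Takahashi, Moreau, Lindqvist, Castillo, Nakamura.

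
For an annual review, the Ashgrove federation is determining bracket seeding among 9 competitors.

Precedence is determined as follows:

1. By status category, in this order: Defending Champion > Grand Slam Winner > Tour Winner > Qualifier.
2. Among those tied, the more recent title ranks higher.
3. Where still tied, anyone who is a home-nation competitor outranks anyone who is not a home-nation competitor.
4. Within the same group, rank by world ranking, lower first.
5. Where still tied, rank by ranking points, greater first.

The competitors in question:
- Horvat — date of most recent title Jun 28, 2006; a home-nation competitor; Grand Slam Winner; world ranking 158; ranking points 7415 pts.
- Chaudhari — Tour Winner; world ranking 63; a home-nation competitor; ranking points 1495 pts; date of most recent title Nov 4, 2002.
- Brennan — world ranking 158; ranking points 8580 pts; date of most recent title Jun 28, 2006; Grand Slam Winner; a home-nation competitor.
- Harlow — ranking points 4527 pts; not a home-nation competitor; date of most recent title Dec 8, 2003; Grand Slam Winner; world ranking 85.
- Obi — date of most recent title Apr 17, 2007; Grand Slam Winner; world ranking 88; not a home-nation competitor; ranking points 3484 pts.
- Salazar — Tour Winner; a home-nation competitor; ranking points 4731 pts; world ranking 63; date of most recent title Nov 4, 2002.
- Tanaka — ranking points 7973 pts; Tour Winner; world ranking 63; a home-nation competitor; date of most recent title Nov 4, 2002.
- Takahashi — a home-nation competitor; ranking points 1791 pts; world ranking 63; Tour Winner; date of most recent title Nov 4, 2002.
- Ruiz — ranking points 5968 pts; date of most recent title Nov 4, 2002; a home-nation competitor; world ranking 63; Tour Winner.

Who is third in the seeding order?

Horvat

By status category: Obi, Brennan, Horvat and Harlow (Grand Slam Winner); then Tanaka, Ruiz, Salazar, Takahashi and Chaudhari (Tour Winner).
Among Obi, Brennan, Horvat and Harlow, by date of most recent title (later first): Obi (Apr 17, 2007) before Brennan and Horvat (Jun 28, 2006) before Harlow (Dec 8, 2003).
Brennan and Horvat are each a home-nation competitor, so the next rule applies.
Brennan and Horvat both have world ranking 158, so the next rule applies.
Among Brennan and Horvat, by ranking points (higher first): Brennan (8580 pts) before Horvat (7415 pts).
Tanaka, Ruiz, Salazar, Takahashi and Chaudhari all have date of most recent title Nov 4, 2002, so the next rule applies.
Tanaka, Ruiz, Salazar, Takahashi and Chaudhari are each a home-nation competitor, so the next rule applies.
Tanaka, Ruiz, Salazar, Takahashi and Chaudhari all have world ranking 63, so the next rule applies.
Among Tanaka, Ruiz, Salazar, Takahashi and Chaudhari, by ranking points (higher first): Tanaka (7973 pts) before Ruiz (5968 pts) before Salazar (4731 pts) before Takahashi (1791 pts) before Chaudhari (1495 pts).
Order: Obi, Brennan, Horvat, Harlow, Tanaka, Ruiz, Salazar, Takahashi, Chaudhari.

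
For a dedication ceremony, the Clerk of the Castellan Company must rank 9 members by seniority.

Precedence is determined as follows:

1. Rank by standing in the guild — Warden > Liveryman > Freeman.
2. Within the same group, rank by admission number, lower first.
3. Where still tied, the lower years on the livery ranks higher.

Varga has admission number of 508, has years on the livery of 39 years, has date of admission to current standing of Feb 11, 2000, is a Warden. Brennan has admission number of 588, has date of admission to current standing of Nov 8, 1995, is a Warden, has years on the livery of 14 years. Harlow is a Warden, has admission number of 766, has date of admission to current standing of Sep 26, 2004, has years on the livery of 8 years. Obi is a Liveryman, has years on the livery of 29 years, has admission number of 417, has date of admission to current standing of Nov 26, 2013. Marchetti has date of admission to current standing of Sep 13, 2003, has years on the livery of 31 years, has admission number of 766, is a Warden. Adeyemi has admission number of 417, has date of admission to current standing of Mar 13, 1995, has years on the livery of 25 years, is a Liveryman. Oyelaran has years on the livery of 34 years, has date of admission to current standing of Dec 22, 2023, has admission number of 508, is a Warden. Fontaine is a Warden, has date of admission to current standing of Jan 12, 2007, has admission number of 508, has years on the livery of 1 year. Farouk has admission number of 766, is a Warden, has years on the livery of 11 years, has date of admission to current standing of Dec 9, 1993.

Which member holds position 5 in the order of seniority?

By standing in the guild: Fontaine, Oyelaran, Varga, Brennan, Harlow, Farouk and Marchetti (Warden); then Adeyemi and Obi (Liveryman).
Among Fontaine, Oyelaran, Varga, Brennan, Harlow, Farouk and Marchetti, by admission number (lower first): Fontaine, Oyelaran and Varga (508) before Brennan (588) before Harlow, Farouk and Marchetti (766).
Among Fontaine, Oyelaran and Varga, by years on the livery (lower first): Fontaine (1 year) before Oyelaran (34 years) before Varga (39 years).
Among Harlow, Farouk and Marchetti, by years on the livery (lower first): Harlow (8 years) before Farouk (11 years) before Marchetti (31 years).
Adeyemi and Obi both have admission number 417, so the next rule applies.
Among Adeyemi and Obi, by years on the livery (lower first): Adeyemi (25 years) before Obi (29 years).
Order: Fontaine, Oyelaran, Varga, Brennan, Harlow, Farouk, Marchetti, Adeyemi, Obi.

Harlow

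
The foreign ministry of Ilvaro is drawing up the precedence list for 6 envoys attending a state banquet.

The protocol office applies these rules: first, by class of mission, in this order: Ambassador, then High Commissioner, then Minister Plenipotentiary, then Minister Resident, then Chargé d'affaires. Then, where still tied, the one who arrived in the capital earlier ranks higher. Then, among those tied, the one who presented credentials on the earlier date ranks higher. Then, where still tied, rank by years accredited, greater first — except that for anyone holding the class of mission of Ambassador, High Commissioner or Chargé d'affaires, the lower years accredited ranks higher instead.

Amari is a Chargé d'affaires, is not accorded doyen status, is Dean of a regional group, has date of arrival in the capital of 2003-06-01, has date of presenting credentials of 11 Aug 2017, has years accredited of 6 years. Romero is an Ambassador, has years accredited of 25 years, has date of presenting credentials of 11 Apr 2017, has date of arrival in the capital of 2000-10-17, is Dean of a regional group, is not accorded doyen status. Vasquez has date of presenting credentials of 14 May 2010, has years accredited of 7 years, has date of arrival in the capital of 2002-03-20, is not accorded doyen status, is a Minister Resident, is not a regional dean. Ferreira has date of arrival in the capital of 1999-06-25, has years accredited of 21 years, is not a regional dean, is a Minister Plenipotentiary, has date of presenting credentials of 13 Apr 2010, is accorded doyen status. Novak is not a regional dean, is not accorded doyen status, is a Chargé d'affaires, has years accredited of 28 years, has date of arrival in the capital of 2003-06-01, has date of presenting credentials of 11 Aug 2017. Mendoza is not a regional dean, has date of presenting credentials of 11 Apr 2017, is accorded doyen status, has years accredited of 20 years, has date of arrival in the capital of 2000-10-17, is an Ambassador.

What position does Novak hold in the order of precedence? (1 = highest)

By class of mission: Mendoza and Romero (Ambassador); then Ferreira (Minister Plenipotentiary); then Vasquez (Minister Resident); then Amari and Novak (Chargé d'affaires).
Mendoza and Romero both have date of arrival in the capital 2000-10-17, so the next rule applies.
Mendoza and Romero both have date of presenting credentials 11 Apr 2017, so the next rule applies.
Among Mendoza and Romero, by years accredited (lower first) (reversed rule for this group): Mendoza (20 years) before Romero (25 years).
Amari and Novak both have date of arrival in the capital 2003-06-01, so the next rule applies.
Amari and Novak both have date of presenting credentials 11 Aug 2017, so the next rule applies.
Among Amari and Novak, by years accredited (lower first) (reversed rule for this group): Amari (6 years) before Novak (28 years).
Order: Mendoza, Romero, Ferreira, Vasquez, Amari, Novak. So position 6.

6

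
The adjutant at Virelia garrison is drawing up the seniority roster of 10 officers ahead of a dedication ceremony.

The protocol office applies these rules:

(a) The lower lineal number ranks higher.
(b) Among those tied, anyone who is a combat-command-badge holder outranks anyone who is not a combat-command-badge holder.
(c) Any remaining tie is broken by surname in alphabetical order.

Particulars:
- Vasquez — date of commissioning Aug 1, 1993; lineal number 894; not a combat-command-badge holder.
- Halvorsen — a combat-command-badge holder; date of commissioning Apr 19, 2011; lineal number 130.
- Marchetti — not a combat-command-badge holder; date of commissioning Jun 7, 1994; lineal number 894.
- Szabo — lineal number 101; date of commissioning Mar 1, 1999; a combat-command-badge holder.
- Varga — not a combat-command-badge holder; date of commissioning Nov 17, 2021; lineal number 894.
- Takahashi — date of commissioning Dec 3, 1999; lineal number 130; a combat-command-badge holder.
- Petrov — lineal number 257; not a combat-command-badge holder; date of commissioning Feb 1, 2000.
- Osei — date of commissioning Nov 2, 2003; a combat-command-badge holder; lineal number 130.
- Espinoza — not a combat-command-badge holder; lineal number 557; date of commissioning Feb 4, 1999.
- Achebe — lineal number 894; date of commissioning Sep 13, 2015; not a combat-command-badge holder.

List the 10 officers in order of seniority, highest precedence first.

By lineal number (lower first): Szabo (101); then Halvorsen, Osei and Takahashi (each 130); then Petrov (257); then Espinoza (557); then Achebe, Marchetti, Varga and Vasquez (each 894).
Halvorsen, Osei and Takahashi are each a combat-command-badge holder, so the next rule applies.
Among Halvorsen, Osei and Takahashi, alphabetically by surname: Halvorsen before Osei before Takahashi.
Achebe, Marchetti, Varga and Vasquez are each not a combat-command-badge holder, so the next rule applies.
Among Achebe, Marchetti, Varga and Vasquez, alphabetically by surname: Achebe before Marchetti before Varga before Vasquez.
Full order: Szabo, Halvorsen, Osei, Takahashi, Petrov, Espinoza, Achebe, Marchetti, Varga, Vasquez.

Szabo, Halvorsen, Osei, Takahashi, Petrov, Espinoza, Achebe, Marchetti, Varga, Vasquez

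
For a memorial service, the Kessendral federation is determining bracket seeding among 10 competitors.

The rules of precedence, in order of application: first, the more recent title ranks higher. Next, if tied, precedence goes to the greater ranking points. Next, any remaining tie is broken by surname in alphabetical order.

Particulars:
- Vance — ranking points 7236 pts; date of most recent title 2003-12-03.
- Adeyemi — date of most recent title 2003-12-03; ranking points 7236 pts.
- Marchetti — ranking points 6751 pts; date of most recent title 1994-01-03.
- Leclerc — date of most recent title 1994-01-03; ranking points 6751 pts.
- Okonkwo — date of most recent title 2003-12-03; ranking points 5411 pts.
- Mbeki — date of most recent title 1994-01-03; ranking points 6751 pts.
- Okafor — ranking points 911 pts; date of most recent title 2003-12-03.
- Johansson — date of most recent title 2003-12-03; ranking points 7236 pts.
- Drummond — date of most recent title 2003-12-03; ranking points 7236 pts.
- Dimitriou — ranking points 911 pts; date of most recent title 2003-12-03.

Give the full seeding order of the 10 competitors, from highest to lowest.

By date of most recent title (later first): Adeyemi, Drummond, Johansson, Vance, Okonkwo, Dimitriou and Okafor (each 2003-12-03); then Leclerc, Marchetti and Mbeki (each 1994-01-03).
Among Adeyemi, Drummond, Johansson, Vance, Okonkwo, Dimitriou and Okafor, by ranking points (higher first): Adeyemi, Drummond, Johansson and Vance (7236 pts) before Okonkwo (5411 pts) before Dimitriou and Okafor (911 pts).
Among Adeyemi, Drummond, Johansson and Vance, alphabetically by surname: Adeyemi before Drummond before Johansson before Vance.
Among Dimitriou and Okafor, alphabetically by surname: Dimitriou before Okafor.
Leclerc, Marchetti and Mbeki all have ranking points 6751 pts, so the next rule applies.
Among Leclerc, Marchetti and Mbeki, alphabetically by surname: Leclerc before Marchetti before Mbeki.
Full order: Adeyemi, Drummond, Johansson, Vance, Okonkwo, Dimitriou, Okafor, Leclerc, Marchetti, Mbeki.

Adeyemi, Drummond, Johansson, Vance, Okonkwo, Dimitriou, Okafor, Leclerc, Marchetti, Mbeki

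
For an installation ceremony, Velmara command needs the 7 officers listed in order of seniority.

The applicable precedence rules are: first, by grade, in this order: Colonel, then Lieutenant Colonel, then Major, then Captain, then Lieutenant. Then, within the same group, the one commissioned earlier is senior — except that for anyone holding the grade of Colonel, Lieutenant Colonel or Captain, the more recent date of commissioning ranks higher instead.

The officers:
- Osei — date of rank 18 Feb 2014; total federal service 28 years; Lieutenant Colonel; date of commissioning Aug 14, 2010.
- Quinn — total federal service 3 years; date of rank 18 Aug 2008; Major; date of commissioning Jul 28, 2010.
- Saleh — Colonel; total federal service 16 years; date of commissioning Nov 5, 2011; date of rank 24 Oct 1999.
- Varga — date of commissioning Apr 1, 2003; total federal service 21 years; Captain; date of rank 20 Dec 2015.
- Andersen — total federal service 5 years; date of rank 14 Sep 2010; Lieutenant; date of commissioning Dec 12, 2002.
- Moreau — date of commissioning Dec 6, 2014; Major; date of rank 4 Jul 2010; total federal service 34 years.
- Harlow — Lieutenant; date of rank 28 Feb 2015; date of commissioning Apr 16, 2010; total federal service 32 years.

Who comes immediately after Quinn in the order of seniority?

Moreau

By grade: Saleh (Colonel); then Osei (Lieutenant Colonel); then Quinn and Moreau (Major); then Varga (Captain); then Andersen and Harlow (Lieutenant).
Among Quinn and Moreau, by date of commissioning (earlier first): Quinn (Jul 28, 2010) before Moreau (Dec 6, 2014).
Among Andersen and Harlow, by date of commissioning (earlier first): Andersen (Dec 12, 2002) before Harlow (Apr 16, 2010).
Order: Saleh, Osei, Quinn, Moreau, Varga, Andersen, Harlow.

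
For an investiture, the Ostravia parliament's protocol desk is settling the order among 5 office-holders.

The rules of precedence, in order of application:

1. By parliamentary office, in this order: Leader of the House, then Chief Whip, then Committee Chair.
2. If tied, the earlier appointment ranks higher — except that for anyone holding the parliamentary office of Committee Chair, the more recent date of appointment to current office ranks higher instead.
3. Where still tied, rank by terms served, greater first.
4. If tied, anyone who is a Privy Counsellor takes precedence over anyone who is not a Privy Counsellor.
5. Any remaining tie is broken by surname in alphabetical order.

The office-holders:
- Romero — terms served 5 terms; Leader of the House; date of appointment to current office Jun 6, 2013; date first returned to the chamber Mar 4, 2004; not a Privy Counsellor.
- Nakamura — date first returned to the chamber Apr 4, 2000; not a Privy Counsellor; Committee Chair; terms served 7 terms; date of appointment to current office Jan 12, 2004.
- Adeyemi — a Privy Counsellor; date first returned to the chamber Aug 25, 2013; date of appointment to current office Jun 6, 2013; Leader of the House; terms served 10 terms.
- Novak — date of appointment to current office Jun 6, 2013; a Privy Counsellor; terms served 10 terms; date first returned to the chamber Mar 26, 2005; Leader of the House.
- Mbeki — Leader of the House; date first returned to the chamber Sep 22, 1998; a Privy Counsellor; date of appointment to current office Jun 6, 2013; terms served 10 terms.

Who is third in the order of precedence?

By parliamentary office: Adeyemi, Mbeki, Novak and Romero (Leader of the House); then Nakamura (Committee Chair).
Adeyemi, Mbeki, Novak and Romero all have date of appointment to current office Jun 6, 2013, so the next rule applies.
Among Adeyemi, Mbeki, Novak and Romero, by terms served (higher first): Adeyemi, Mbeki and Novak (10 terms) before Romero (5 terms).
Adeyemi, Mbeki and Novak are each a Privy Counsellor, so the next rule applies.
Among Adeyemi, Mbeki and Novak, alphabetically by surname: Adeyemi before Mbeki before Novak.
Order: Adeyemi, Mbeki, Novak, Romero, Nakamura.

Novak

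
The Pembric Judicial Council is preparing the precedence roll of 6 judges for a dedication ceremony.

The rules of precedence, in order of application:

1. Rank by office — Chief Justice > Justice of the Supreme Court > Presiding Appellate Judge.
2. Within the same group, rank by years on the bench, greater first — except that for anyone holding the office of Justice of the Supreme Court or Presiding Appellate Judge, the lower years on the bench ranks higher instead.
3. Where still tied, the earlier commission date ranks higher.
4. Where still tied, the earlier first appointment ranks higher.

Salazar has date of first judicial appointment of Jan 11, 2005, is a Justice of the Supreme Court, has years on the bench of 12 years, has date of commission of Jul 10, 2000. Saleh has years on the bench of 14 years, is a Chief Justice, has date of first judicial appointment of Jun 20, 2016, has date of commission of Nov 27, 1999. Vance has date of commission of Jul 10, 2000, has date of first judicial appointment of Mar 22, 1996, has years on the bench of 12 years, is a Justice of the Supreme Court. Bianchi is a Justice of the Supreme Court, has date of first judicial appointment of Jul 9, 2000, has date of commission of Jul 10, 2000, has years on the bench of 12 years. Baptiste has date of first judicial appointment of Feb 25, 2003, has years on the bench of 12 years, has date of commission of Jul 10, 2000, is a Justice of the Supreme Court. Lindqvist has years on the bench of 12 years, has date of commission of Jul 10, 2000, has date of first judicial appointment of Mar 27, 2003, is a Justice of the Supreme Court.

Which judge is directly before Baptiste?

By office: Saleh (Chief Justice); then Vance, Bianchi, Baptiste, Lindqvist and Salazar (Justice of the Supreme Court).
Vance, Bianchi, Baptiste, Lindqvist and Salazar all have years on the bench 12 years, so the next rule applies.
Vance, Bianchi, Baptiste, Lindqvist and Salazar all have date of commission Jul 10, 2000, so the next rule applies.
Among Vance, Bianchi, Baptiste, Lindqvist and Salazar, by date of first judicial appointment (earlier first): Vance (Mar 22, 1996) before Bianchi (Jul 9, 2000) before Baptiste (Feb 25, 2003) before Lindqvist (Mar 27, 2003) before Salazar (Jan 11, 2005).
Order: Saleh, Vance, Bianchi, Baptiste, Lindqvist, Salazar.

Bianchi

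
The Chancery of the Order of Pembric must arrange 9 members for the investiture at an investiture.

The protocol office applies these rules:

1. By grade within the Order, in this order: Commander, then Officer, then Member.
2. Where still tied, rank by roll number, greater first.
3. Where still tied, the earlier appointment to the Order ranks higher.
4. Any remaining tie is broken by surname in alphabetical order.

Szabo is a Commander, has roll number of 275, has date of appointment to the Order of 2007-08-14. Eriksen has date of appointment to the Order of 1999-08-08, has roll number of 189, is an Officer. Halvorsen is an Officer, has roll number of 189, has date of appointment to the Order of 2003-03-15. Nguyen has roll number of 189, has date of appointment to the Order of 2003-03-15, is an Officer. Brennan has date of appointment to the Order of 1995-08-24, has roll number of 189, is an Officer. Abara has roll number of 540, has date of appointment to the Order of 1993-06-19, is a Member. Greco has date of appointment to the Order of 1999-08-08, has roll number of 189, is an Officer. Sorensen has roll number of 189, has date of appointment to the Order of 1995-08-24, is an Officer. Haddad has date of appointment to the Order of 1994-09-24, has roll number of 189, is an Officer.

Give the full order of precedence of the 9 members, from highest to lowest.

Szabo, Haddad, Brennan, Sorensen, Eriksen, Greco, Halvorsen, Nguyen, Abara

By grade within the Order: Szabo (Commander); then Haddad, Brennan, Sorensen, Eriksen, Greco, Halvorsen and Nguyen (Officer); then Abara (Member).
Haddad, Brennan, Sorensen, Eriksen, Greco, Halvorsen and Nguyen all have roll number 189, so the next rule applies.
Among Haddad, Brennan, Sorensen, Eriksen, Greco, Halvorsen and Nguyen, by date of appointment to the Order (earlier first): Haddad (1994-09-24) before Brennan and Sorensen (1995-08-24) before Eriksen and Greco (1999-08-08) before Halvorsen and Nguyen (2003-03-15).
Among Brennan and Sorensen, alphabetically by surname: Brennan before Sorensen.
Among Eriksen and Greco, alphabetically by surname: Eriksen before Greco.
Among Halvorsen and Nguyen, alphabetically by surname: Halvorsen before Nguyen.
Full order: Szabo, Haddad, Brennan, Sorensen, Eriksen, Greco, Halvorsen, Nguyen, Abara.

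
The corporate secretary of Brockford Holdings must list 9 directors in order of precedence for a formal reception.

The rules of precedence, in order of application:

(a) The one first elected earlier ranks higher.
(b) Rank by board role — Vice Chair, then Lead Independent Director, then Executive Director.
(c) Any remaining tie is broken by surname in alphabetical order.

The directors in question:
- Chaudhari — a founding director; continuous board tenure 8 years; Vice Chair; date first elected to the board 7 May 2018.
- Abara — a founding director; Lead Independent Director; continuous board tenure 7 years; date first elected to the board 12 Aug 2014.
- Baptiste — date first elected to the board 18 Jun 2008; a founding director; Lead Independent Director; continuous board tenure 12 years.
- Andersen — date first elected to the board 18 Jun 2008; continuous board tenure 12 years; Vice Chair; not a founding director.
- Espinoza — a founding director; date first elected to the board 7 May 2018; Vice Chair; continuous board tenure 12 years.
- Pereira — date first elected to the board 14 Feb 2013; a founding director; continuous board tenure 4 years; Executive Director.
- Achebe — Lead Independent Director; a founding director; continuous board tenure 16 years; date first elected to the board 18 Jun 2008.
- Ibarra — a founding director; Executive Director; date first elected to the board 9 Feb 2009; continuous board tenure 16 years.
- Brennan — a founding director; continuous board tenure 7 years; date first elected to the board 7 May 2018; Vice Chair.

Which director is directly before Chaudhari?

Brennan

By date first elected to the board (earlier first): Andersen, Achebe and Baptiste (each 18 Jun 2008); then Ibarra (9 Feb 2009); then Pereira (14 Feb 2013); then Abara (12 Aug 2014); then Brennan, Chaudhari and Espinoza (each 7 May 2018).
Among Andersen, Achebe and Baptiste, by board role: Andersen (Vice Chair) before Achebe and Baptiste (Lead Independent Director).
Among Achebe and Baptiste, alphabetically by surname: Achebe before Baptiste.
Brennan, Chaudhari and Espinoza are each Vice Chair, so the next rule applies.
Among Brennan, Chaudhari and Espinoza, alphabetically by surname: Brennan before Chaudhari before Espinoza.
Order: Andersen, Achebe, Baptiste, Ibarra, Pereira, Abara, Brennan, Chaudhari, Espinoza.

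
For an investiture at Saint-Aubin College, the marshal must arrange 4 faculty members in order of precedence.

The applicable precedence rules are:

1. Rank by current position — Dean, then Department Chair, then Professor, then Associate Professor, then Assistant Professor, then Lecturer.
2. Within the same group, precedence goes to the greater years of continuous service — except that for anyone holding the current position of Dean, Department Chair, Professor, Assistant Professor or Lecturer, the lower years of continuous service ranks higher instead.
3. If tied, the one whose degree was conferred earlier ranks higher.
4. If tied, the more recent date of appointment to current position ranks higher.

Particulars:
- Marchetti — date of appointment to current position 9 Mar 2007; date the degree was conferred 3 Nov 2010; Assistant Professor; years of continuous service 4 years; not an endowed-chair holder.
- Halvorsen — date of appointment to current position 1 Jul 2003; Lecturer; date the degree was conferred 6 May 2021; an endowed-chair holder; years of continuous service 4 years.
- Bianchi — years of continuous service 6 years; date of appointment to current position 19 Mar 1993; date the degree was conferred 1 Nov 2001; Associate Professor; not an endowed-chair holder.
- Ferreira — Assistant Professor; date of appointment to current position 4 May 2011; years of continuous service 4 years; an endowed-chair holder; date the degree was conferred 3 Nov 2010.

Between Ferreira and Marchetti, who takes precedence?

Ferreira

By current position: Bianchi (Associate Professor); then Ferreira and Marchetti (Assistant Professor); then Halvorsen (Lecturer).
Ferreira and Marchetti both have years of continuous service 4 years, so the next rule applies.
Ferreira and Marchetti both have date the degree was conferred 3 Nov 2010, so the next rule applies.
Among Ferreira and Marchetti, by date of appointment to current position (later first): Ferreira (4 May 2011) before Marchetti (9 Mar 2007).
So Ferreira takes precedence.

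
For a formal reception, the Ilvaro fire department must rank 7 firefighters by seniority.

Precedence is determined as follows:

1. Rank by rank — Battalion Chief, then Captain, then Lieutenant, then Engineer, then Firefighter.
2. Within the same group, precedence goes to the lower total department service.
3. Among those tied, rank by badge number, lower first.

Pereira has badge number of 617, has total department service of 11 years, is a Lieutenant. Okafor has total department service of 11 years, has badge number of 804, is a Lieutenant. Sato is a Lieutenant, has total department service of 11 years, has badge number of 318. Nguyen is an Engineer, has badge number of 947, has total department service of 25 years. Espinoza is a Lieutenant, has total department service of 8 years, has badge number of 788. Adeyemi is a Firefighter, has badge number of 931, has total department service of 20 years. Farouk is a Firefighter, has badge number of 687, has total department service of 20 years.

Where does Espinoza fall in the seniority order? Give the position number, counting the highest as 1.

1

By rank: Espinoza, Sato, Pereira and Okafor (Lieutenant); then Nguyen (Engineer); then Farouk and Adeyemi (Firefighter).
Among Espinoza, Sato, Pereira and Okafor, by total department service (lower first): Espinoza (8 years) before Sato, Pereira and Okafor (11 years).
Among Sato, Pereira and Okafor, by badge number (lower first): Sato (318) before Pereira (617) before Okafor (804).
Farouk and Adeyemi both have total department service 20 years, so the next rule applies.
Among Farouk and Adeyemi, by badge number (lower first): Farouk (687) before Adeyemi (931).
Order: Espinoza, Sato, Pereira, Okafor, Nguyen, Farouk, Adeyemi. So position 1.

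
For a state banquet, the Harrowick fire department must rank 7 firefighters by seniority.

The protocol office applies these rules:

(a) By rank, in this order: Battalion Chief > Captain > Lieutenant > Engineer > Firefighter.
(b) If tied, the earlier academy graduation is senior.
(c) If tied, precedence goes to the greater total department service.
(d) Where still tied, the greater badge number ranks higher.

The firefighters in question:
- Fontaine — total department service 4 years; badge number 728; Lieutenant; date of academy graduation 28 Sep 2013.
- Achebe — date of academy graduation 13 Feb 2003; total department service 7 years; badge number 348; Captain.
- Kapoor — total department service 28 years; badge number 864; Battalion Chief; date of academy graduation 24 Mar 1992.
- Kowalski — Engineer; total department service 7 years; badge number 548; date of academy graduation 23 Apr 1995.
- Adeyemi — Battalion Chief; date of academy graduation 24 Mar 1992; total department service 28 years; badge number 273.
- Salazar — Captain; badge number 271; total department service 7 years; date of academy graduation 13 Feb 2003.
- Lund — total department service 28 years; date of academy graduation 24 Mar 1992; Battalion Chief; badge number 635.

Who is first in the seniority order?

Kapoor

By rank: Kapoor, Lund and Adeyemi (Battalion Chief); then Achebe and Salazar (Captain); then Fontaine (Lieutenant); then Kowalski (Engineer).
Kapoor, Lund and Adeyemi all have date of academy graduation 24 Mar 1992, so the next rule applies.
Kapoor, Lund and Adeyemi all have total department service 28 years, so the next rule applies.
Among Kapoor, Lund and Adeyemi, by badge number (higher first): Kapoor (864) before Lund (635) before Adeyemi (273).
Achebe and Salazar both have date of academy graduation 13 Feb 2003, so the next rule applies.
Achebe and Salazar both have total department service 7 years, so the next rule applies.
Among Achebe and Salazar, by badge number (higher first): Achebe (348) before Salazar (271).
Order: Kapoor, Lund, Adeyemi, Achebe, Salazar, Fontaine, Kowalski.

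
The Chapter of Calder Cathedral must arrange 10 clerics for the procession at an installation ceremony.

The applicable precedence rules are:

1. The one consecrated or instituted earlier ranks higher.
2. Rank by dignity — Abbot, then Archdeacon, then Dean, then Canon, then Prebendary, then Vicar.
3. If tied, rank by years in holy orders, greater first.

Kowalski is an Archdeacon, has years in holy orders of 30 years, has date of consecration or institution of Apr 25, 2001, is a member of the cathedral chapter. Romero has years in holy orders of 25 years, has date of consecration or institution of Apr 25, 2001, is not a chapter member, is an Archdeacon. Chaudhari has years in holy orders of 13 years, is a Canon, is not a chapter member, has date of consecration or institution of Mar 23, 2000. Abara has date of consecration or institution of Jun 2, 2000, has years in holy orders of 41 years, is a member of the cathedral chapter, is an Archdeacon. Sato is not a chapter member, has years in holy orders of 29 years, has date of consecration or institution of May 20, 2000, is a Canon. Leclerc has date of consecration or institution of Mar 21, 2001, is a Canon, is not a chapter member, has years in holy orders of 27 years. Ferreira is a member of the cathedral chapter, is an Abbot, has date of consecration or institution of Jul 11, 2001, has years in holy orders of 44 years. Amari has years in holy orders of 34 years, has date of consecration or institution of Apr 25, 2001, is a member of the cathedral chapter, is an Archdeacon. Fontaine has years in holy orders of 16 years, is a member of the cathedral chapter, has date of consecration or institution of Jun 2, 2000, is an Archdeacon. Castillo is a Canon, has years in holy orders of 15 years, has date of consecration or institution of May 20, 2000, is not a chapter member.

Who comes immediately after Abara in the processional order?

By date of consecration or institution (earlier first): Chaudhari (Mar 23, 2000); then Sato and Castillo (both May 20, 2000); then Abara and Fontaine (both Jun 2, 2000); then Leclerc (Mar 21, 2001); then Amari, Kowalski and Romero (each Apr 25, 2001); then Ferreira (Jul 11, 2001).
Sato and Castillo are each Canon, so the next rule applies.
Among Sato and Castillo, by years in holy orders (higher first): Sato (29 years) before Castillo (15 years).
Abara and Fontaine are each Archdeacon, so the next rule applies.
Among Abara and Fontaine, by years in holy orders (higher first): Abara (41 years) before Fontaine (16 years).
Amari, Kowalski and Romero are each Archdeacon, so the next rule applies.
Among Amari, Kowalski and Romero, by years in holy orders (higher first): Amari (34 years) before Kowalski (30 years) before Romero (25 years).
Order: Chaudhari, Sato, Castillo, Abara, Fontaine, Leclerc, Amari, Kowalski, Romero, Ferreira.

Fontaine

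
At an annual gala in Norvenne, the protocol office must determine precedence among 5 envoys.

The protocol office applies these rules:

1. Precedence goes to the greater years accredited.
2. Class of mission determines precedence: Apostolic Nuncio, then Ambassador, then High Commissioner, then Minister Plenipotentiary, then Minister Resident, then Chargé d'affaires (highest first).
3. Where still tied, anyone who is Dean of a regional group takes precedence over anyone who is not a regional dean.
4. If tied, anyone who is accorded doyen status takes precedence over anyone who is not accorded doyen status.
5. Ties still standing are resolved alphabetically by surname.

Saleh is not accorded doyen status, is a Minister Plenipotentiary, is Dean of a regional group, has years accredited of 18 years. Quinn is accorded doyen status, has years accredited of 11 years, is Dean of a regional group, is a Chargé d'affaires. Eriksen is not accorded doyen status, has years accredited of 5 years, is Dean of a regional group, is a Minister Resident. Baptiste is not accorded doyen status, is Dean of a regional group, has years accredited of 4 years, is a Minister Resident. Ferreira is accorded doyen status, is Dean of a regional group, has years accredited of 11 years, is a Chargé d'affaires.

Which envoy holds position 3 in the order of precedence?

Quinn

By years accredited (higher first): Saleh (18 years); then Ferreira and Quinn (both 11 years); then Eriksen (5 years); then Baptiste (4 years).
Ferreira and Quinn are each Chargé d'affaires, so the next rule applies.
Ferreira and Quinn are each Dean of a regional group, so the next rule applies.
Ferreira and Quinn are each accorded doyen status, so the next rule applies.
Among Ferreira and Quinn, alphabetically by surname: Ferreira before Quinn.
Order: Saleh, Ferreira, Quinn, Eriksen, Baptiste.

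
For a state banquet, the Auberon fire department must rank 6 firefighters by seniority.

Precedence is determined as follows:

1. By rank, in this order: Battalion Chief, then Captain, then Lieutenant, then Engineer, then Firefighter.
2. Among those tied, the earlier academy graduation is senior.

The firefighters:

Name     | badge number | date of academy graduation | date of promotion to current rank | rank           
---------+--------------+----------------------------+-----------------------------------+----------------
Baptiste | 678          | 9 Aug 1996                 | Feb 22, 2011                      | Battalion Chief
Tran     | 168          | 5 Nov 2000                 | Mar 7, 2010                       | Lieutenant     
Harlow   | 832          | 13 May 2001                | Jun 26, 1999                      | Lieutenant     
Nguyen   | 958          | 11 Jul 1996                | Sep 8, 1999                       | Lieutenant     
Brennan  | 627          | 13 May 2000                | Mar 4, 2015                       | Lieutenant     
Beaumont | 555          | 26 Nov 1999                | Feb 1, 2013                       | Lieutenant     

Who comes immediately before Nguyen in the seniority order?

By rank: Baptiste (Battalion Chief); then Nguyen, Beaumont, Brennan, Tran and Harlow (Lieutenant).
Among Nguyen, Beaumont, Brennan, Tran and Harlow, by date of academy graduation (earlier first): Nguyen (11 Jul 1996) before Beaumont (26 Nov 1999) before Brennan (13 May 2000) before Tran (5 Nov 2000) before Harlow (13 May 2001).
Order: Baptiste, Nguyen, Beaumont, Brennan, Tran, Harlow.

Baptiste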